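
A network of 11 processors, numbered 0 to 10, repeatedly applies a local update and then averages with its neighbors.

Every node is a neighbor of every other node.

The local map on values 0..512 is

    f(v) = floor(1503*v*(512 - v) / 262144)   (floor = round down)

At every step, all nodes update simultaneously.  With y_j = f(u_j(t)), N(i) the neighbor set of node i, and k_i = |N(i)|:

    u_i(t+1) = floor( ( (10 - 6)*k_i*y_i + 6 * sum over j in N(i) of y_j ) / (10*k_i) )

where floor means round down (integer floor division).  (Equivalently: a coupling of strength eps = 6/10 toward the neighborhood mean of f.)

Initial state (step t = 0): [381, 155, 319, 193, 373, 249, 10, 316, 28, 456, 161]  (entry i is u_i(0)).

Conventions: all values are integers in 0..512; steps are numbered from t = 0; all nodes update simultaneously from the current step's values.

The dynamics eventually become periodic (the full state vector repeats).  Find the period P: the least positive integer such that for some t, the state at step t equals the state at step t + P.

Simulating step by step:
t=0: [381, 155, 319, 193, 373, 249, 10, 316, 28, 456, 161]
t=1: [271, 282, 294, 294, 275, 302, 184, 295, 200, 224, 284]
t=2: [368, 367, 366, 366, 368, 364, 359, 366, 362, 366, 367]
t=3: [305, 306, 306, 306, 305, 307, 309, 306, 308, 306, 306]
t=4: [360, 360, 360, 360, 360, 360, 360, 360, 360, 360, 360]
t=5: [313, 313, 313, 313, 313, 313, 313, 313, 313, 313, 313]
t=6: [357, 357, 357, 357, 357, 357, 357, 357, 357, 357, 357]
t=7: [317, 317, 317, 317, 317, 317, 317, 317, 317, 317, 317]
t=8: [354, 354, 354, 354, 354, 354, 354, 354, 354, 354, 354]
t=9: [320, 320, 320, 320, 320, 320, 320, 320, 320, 320, 320]
t=10: [352, 352, 352, 352, 352, 352, 352, 352, 352, 352, 352]
t=11: [322, 322, 322, 322, 322, 322, 322, 322, 322, 322, 322]
t=12: [350, 350, 350, 350, 350, 350, 350, 350, 350, 350, 350]
t=13: [325, 325, 325, 325, 325, 325, 325, 325, 325, 325, 325]
t=14: [348, 348, 348, 348, 348, 348, 348, 348, 348, 348, 348]
t=15: [327, 327, 327, 327, 327, 327, 327, 327, 327, 327, 327]
t=16: [346, 346, 346, 346, 346, 346, 346, 346, 346, 346, 346]
t=17: [329, 329, 329, 329, 329, 329, 329, 329, 329, 329, 329]
t=18: [345, 345, 345, 345, 345, 345, 345, 345, 345, 345, 345]
t=19: [330, 330, 330, 330, 330, 330, 330, 330, 330, 330, 330]
t=20: [344, 344, 344, 344, 344, 344, 344, 344, 344, 344, 344]
t=21: [331, 331, 331, 331, 331, 331, 331, 331, 331, 331, 331]
t=22: [343, 343, 343, 343, 343, 343, 343, 343, 343, 343, 343]
t=23: [332, 332, 332, 332, 332, 332, 332, 332, 332, 332, 332]
t=24: [342, 342, 342, 342, 342, 342, 342, 342, 342, 342, 342]
t=25: [333, 333, 333, 333, 333, 333, 333, 333, 333, 333, 333]
t=26: [341, 341, 341, 341, 341, 341, 341, 341, 341, 341, 341]
t=27: [334, 334, 334, 334, 334, 334, 334, 334, 334, 334, 334]
t=28: [340, 340, 340, 340, 340, 340, 340, 340, 340, 340, 340]
t=29: [335, 335, 335, 335, 335, 335, 335, 335, 335, 335, 335]
t=30: [339, 339, 339, 339, 339, 339, 339, 339, 339, 339, 339]
t=31: [336, 336, 336, 336, 336, 336, 336, 336, 336, 336, 336]
t=32: [339, 339, 339, 339, 339, 339, 339, 339, 339, 339, 339]

Answer: 2
Key observation: The state at step 30, [339, 339, 339, 339, 339, 339, 339, 339, 339, 339, 339], reappears at step 32 — and no state repeats earlier — so the cycle the system enters has period 2.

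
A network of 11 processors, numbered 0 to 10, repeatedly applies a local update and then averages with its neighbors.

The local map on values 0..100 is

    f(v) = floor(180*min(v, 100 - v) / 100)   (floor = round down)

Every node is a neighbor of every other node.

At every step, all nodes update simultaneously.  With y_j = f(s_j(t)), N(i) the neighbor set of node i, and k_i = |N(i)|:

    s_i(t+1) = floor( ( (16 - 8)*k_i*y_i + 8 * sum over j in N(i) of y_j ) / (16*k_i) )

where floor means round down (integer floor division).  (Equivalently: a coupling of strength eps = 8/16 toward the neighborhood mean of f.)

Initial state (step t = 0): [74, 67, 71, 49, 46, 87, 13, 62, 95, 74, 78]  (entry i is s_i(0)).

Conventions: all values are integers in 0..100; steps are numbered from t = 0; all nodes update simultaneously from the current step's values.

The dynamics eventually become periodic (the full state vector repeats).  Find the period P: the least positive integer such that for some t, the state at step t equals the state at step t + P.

Answer: 15
Key observation: The state at step 16, [61, 61, 61, 61, 61, 61, 61, 61, 61, 61, 61], reappears at step 31 — and no state repeats earlier — so the cycle the system enters has period 15.

Derivation:
t=0: [74, 67, 71, 49, 46, 87, 13, 62, 95, 74, 78]
t=1: [47, 53, 50, 66, 63, 37, 37, 57, 30, 47, 44]
t=2: [78, 78, 81, 68, 70, 70, 70, 75, 64, 78, 76]
t=3: [43, 43, 41, 51, 50, 50, 50, 46, 54, 43, 45]
t=4: [80, 80, 78, 84, 85, 85, 85, 82, 82, 80, 81]
t=5: [33, 33, 35, 30, 29, 29, 29, 32, 32, 33, 33]
t=6: [57, 57, 59, 55, 54, 54, 54, 56, 56, 57, 57]
t=7: [77, 77, 76, 79, 80, 80, 80, 78, 78, 77, 77]
t=8: [39, 39, 40, 38, 37, 37, 37, 39, 39, 39, 39]
t=9: [69, 69, 70, 68, 67, 67, 67, 69, 69, 69, 69]
t=10: [55, 55, 55, 56, 57, 57, 57, 55, 55, 55, 55]
t=11: [80, 80, 80, 79, 78, 78, 78, 80, 80, 80, 80]
t=12: [36, 36, 36, 36, 37, 37, 37, 36, 36, 36, 36]
t=13: [64, 64, 64, 64, 65, 65, 65, 64, 64, 64, 64]
t=14: [63, 63, 63, 63, 63, 63, 63, 63, 63, 63, 63]
t=15: [66, 66, 66, 66, 66, 66, 66, 66, 66, 66, 66]
t=16: [61, 61, 61, 61, 61, 61, 61, 61, 61, 61, 61]
t=17: [70, 70, 70, 70, 70, 70, 70, 70, 70, 70, 70]
t=18: [54, 54, 54, 54, 54, 54, 54, 54, 54, 54, 54]
t=19: [82, 82, 82, 82, 82, 82, 82, 82, 82, 82, 82]
t=20: [32, 32, 32, 32, 32, 32, 32, 32, 32, 32, 32]
t=21: [57, 57, 57, 57, 57, 57, 57, 57, 57, 57, 57]
t=22: [77, 77, 77, 77, 77, 77, 77, 77, 77, 77, 77]
t=23: [41, 41, 41, 41, 41, 41, 41, 41, 41, 41, 41]
t=24: [73, 73, 73, 73, 73, 73, 73, 73, 73, 73, 73]
t=25: [48, 48, 48, 48, 48, 48, 48, 48, 48, 48, 48]
t=26: [86, 86, 86, 86, 86, 86, 86, 86, 86, 86, 86]
t=27: [25, 25, 25, 25, 25, 25, 25, 25, 25, 25, 25]
t=28: [45, 45, 45, 45, 45, 45, 45, 45, 45, 45, 45]
t=29: [81, 81, 81, 81, 81, 81, 81, 81, 81, 81, 81]
t=30: [34, 34, 34, 34, 34, 34, 34, 34, 34, 34, 34]
t=31: [61, 61, 61, 61, 61, 61, 61, 61, 61, 61, 61]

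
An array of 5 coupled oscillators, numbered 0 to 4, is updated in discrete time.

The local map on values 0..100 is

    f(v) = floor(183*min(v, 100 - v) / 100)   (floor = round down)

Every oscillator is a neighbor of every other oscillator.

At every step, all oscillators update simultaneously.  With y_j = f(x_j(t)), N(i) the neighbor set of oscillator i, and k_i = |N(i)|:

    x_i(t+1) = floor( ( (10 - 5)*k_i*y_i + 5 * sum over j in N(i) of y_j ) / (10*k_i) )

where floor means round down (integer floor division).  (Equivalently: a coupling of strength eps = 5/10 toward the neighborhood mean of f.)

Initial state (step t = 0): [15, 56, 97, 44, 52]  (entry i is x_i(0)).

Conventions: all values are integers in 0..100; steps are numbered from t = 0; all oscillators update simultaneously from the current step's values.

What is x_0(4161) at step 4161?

Simulating step by step:
t=0: [15, 56, 97, 44, 52]
t=1: [45, 64, 36, 64, 67]
t=2: [72, 66, 66, 66, 64]
t=3: [56, 61, 61, 61, 62]
t=4: [75, 71, 71, 71, 71]
t=5: [49, 52, 52, 52, 52]
t=6: [88, 87, 87, 87, 87]
t=7: [22, 22, 22, 22, 22]
t=8: [40, 40, 40, 40, 40]
t=9: [73, 73, 73, 73, 73]
t=10: [49, 49, 49, 49, 49]
t=11: [89, 89, 89, 89, 89]
t=12: [20, 20, 20, 20, 20]
t=13: [36, 36, 36, 36, 36]
t=14: [65, 65, 65, 65, 65]
t=15: [64, 64, 64, 64, 64]
t=16: [65, 65, 65, 65, 65]

Answer: x_0(4161) = 64
Key observation: The state at step 14, [65, 65, 65, 65, 65], reappears at step 16: the system is in a cycle of period 2 from step 14 on.  Therefore the state at step 4161 equals the state at step 14 + ((4161 - 14) mod 2) = 15, which is [64, 64, 64, 64, 64].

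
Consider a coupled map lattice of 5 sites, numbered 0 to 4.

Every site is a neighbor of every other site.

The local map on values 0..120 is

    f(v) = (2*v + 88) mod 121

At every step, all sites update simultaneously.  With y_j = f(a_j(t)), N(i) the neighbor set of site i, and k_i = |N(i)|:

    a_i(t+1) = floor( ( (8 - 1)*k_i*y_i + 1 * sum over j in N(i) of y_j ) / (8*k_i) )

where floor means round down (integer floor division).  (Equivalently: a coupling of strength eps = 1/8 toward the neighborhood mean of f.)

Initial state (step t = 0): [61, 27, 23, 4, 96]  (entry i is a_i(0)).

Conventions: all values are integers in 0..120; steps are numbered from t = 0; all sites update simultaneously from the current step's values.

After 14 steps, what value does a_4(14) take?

Answer: a_4(14) = 53

Derivation:
t=0: [61, 27, 23, 4, 96]
t=1: [83, 25, 19, 89, 40]
t=2: [13, 17, 7, 23, 42]
t=3: [104, 9, 94, 19, 51]
t=4: [53, 97, 37, 12, 66]
t=5: [73, 45, 46, 105, 94]
t=6: [105, 58, 59, 57, 38]
t=7: [58, 80, 82, 79, 47]
t=8: [75, 10, 13, 8, 56]
t=9: [115, 107, 112, 104, 82]
t=10: [72, 59, 67, 54, 16]
t=11: [109, 87, 100, 78, 116]
t=12: [60, 23, 45, 8, 72]
t=13: [85, 22, 59, 99, 105]
t=14: [20, 15, 78, 43, 53]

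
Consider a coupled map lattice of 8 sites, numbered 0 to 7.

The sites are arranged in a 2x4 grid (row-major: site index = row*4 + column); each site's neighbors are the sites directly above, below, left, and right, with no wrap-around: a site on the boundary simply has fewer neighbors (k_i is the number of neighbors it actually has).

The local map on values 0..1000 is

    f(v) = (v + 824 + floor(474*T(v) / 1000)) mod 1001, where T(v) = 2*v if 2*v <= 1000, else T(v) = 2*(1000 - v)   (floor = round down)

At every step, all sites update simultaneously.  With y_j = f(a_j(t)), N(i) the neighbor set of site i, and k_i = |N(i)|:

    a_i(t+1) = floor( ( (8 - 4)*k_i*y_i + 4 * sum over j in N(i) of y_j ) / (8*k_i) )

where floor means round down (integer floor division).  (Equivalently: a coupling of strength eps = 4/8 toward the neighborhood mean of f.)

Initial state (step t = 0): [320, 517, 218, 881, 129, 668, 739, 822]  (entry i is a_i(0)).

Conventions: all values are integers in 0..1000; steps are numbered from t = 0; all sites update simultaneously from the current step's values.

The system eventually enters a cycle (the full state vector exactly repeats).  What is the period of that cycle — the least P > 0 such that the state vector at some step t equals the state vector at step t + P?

Answer: 1
Key observation: The state at step 5, [813, 813, 813, 813, 813, 813, 813, 813], reappears at step 6 — and no state repeats earlier — so the cycle the system enters has period 1.

Derivation:
t=0: [320, 517, 218, 881, 129, 668, 739, 822]
t=1: [440, 648, 527, 673, 349, 682, 715, 812]
t=2: [666, 782, 801, 805, 622, 755, 806, 809]
t=3: [806, 810, 811, 812, 805, 809, 811, 812]
t=4: [812, 812, 813, 813, 812, 812, 813, 813]
t=5: [813, 813, 813, 813, 813, 813, 813, 813]
t=6: [813, 813, 813, 813, 813, 813, 813, 813]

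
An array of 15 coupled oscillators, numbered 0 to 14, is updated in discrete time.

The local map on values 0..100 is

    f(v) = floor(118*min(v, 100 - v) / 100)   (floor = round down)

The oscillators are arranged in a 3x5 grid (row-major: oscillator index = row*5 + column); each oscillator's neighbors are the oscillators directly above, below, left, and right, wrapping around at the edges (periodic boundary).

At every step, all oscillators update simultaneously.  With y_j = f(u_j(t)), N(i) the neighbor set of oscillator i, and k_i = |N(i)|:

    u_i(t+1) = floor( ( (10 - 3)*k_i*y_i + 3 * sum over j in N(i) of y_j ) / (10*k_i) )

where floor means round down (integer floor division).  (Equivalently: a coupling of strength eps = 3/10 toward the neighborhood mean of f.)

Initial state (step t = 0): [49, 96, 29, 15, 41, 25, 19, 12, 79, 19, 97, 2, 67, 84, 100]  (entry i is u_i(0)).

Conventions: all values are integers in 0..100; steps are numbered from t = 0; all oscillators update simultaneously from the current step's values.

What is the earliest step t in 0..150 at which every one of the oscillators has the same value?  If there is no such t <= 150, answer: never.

Answer: never
Key observation: The state at step 11 reappears at step 13 — the system is in a cycle of period 2 from step 11 on.  No step 0..13 is synchronized, and the cycle repeats forever, so no step up to 150 (or ever) has all oscillators equal.

Derivation:
t=0: [49, 96, 29, 15, 41, 25, 19, 12, 79, 19, 97, 2, 67, 84, 100]  (not all equal)
t=1: [46, 11, 29, 21, 40, 28, 19, 18, 22, 22, 8, 6, 31, 18, 6]  (not all equal)
t=2: [45, 17, 30, 26, 41, 31, 20, 23, 24, 25, 13, 10, 31, 21, 12]  (not all equal)
t=3: [46, 23, 32, 31, 43, 34, 23, 28, 27, 29, 19, 14, 32, 24, 18]  (not all equal)
t=4: [48, 28, 35, 36, 45, 38, 27, 33, 31, 34, 25, 19, 34, 28, 24]  (not all equal)
t=5: [51, 34, 40, 41, 49, 42, 31, 37, 36, 40, 31, 25, 38, 34, 31]  (not all equal)
t=6: [53, 40, 46, 47, 54, 47, 37, 42, 42, 46, 38, 32, 42, 40, 38]  (not all equal)
t=7: [53, 47, 52, 53, 53, 53, 44, 48, 49, 52, 45, 39, 48, 47, 45]  (not all equal)
t=8: [54, 54, 55, 55, 54, 54, 51, 55, 56, 55, 52, 48, 55, 55, 53]  (not all equal)
t=9: [54, 54, 53, 52, 53, 54, 56, 53, 51, 53, 55, 55, 53, 53, 54]  (not all equal)
t=10: [54, 53, 55, 55, 54, 53, 51, 54, 56, 55, 53, 53, 54, 55, 54]  (not all equal)
t=11: [54, 54, 53, 52, 53, 54, 56, 53, 51, 53, 54, 55, 53, 53, 53]  (not all equal)
t=12: [54, 53, 55, 55, 55, 53, 51, 54, 56, 55, 54, 53, 54, 55, 54]  (not all equal)
t=13: [54, 54, 53, 52, 53, 54, 56, 53, 51, 53, 54, 55, 53, 53, 53]  (not all equal)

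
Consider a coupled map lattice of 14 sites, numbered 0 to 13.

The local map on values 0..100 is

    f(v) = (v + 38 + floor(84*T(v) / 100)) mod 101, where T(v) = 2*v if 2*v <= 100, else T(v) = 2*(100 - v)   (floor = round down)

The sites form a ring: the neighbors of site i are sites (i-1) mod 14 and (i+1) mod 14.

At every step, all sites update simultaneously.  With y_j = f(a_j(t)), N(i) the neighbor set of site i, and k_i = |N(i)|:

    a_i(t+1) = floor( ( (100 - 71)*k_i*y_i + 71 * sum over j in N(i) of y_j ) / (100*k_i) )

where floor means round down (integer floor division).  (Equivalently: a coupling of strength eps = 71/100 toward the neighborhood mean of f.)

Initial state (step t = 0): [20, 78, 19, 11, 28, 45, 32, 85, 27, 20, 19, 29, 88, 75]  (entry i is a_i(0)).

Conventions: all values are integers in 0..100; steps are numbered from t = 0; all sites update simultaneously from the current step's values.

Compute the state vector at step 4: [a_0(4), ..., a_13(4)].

Answer: [60, 60, 61, 63, 62, 62, 60, 63, 64, 65, 63, 60, 60, 59]

Derivation:
t=0: [20, 78, 19, 11, 28, 45, 32, 85, 27, 20, 19, 29, 88, 75]
t=1: [63, 78, 67, 54, 47, 28, 43, 24, 51, 60, 62, 51, 37, 63]
t=2: [58, 57, 59, 62, 46, 43, 19, 43, 43, 65, 65, 55, 57, 52]
t=3: [66, 64, 64, 62, 57, 67, 62, 64, 54, 57, 62, 64, 67, 66]
t=4: [60, 60, 61, 63, 62, 62, 60, 63, 64, 65, 63, 60, 60, 59]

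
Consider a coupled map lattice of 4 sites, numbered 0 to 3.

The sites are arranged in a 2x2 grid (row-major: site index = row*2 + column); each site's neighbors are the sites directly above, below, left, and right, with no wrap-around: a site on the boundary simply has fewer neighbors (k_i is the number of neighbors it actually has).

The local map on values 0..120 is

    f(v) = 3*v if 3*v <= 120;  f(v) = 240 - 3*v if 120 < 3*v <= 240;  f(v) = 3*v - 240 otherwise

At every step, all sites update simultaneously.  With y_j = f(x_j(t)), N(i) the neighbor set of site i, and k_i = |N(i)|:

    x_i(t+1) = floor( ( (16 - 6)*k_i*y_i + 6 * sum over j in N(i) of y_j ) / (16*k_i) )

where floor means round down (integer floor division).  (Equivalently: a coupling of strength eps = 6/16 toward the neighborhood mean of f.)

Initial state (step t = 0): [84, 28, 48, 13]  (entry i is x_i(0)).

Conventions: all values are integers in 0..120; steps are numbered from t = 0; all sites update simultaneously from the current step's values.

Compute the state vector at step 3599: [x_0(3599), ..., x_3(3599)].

Answer: [72, 72, 72, 72]
Key observation: The state at step 24, [24, 24, 24, 24], reappears at step 26: the system is in a cycle of period 2 from step 24 on.  Therefore the state at step 3599 equals the state at step 24 + ((3599 - 24) mod 2) = 25, which is [72, 72, 72, 72].

Derivation:
t=0: [84, 28, 48, 13]
t=1: [41, 62, 69, 58]
t=2: [89, 68, 54, 57]
t=3: [38, 40, 66, 64]
t=4: [101, 105, 56, 60]
t=5: [66, 69, 68, 65]
t=6: [39, 36, 38, 41]
t=7: [114, 111, 115, 114]
t=8: [100, 96, 103, 100]
t=9: [59, 52, 65, 59]
t=10: [63, 76, 51, 63]
t=11: [50, 26, 73, 50]
t=12: [74, 82, 46, 74]
t=13: [31, 10, 70, 31]
t=14: [69, 53, 53, 69]
t=15: [51, 63, 63, 51]
t=16: [73, 64, 64, 73]
t=17: [31, 37, 37, 31]
t=18: [99, 104, 104, 99]
t=19: [62, 66, 66, 62]
t=20: [49, 46, 46, 49]
t=21: [96, 98, 98, 96]
t=22: [50, 51, 51, 50]
t=23: [88, 88, 88, 88]
t=24: [24, 24, 24, 24]
t=25: [72, 72, 72, 72]
t=26: [24, 24, 24, 24]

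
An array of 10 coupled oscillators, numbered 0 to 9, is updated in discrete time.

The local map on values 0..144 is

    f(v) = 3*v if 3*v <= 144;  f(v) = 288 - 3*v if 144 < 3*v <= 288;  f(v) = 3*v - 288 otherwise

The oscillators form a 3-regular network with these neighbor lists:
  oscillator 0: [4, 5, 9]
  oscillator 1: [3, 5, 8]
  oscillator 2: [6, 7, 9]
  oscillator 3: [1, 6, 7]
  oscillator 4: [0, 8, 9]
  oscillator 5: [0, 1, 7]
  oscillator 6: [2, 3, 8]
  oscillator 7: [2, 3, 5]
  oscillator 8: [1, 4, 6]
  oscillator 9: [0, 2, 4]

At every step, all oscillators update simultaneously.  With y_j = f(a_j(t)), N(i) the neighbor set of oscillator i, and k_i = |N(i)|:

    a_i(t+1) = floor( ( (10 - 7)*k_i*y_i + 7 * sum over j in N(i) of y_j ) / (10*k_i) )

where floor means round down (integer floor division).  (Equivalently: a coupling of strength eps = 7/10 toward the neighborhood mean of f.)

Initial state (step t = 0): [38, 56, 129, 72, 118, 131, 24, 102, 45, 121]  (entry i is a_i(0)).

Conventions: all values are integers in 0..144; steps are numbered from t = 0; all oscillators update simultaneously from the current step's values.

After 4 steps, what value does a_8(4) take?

Answer: a_8(4) = 58

Derivation:
t=0: [38, 56, 129, 72, 118, 131, 24, 102, 45, 121]
t=1: [91, 108, 68, 70, 95, 90, 93, 69, 100, 87]
t=2: [15, 36, 52, 52, 13, 36, 43, 66, 14, 31]
t=3: [69, 98, 112, 115, 53, 89, 110, 113, 77, 78]
t=4: [71, 33, 48, 40, 83, 38, 50, 44, 58, 76]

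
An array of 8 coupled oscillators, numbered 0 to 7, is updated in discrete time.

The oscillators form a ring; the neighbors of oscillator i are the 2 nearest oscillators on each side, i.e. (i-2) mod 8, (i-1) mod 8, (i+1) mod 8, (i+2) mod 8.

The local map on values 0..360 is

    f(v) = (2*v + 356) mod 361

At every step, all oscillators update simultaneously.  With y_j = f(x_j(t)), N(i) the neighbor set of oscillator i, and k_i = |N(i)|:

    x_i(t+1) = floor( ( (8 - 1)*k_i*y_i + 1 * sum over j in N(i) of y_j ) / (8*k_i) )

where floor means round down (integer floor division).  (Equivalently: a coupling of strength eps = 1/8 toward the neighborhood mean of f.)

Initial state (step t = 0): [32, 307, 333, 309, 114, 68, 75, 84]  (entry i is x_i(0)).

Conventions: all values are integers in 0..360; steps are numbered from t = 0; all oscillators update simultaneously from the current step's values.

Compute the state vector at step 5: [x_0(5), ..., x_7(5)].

Simulating step by step:
t=0: [32, 307, 333, 309, 114, 68, 75, 84]
t=1: [78, 241, 286, 248, 221, 139, 144, 160]
t=2: [160, 126, 195, 134, 94, 264, 273, 301]
t=3: [297, 242, 52, 249, 179, 168, 185, 234]
t=4: [209, 120, 112, 143, 326, 308, 35, 110]
t=5: [68, 229, 218, 276, 275, 245, 81, 206]

Answer: [68, 229, 218, 276, 275, 245, 81, 206]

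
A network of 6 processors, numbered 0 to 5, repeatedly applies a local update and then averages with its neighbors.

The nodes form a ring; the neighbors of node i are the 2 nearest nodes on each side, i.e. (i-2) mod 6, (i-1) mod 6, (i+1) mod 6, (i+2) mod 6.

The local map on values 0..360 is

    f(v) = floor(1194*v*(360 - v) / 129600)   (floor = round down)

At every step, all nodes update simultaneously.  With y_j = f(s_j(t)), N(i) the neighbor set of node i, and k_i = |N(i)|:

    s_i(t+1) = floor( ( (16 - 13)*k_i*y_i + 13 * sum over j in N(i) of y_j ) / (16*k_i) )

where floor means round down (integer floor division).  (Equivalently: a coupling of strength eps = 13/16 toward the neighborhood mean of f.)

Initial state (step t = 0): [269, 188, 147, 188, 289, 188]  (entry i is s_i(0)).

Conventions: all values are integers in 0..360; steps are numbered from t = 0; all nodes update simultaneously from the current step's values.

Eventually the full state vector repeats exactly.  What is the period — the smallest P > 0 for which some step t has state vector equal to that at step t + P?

Answer: 2
Key observation: The state at step 11, [297, 297, 297, 297, 297, 297], reappears at step 13 — and no state repeats earlier — so the cycle the system enters has period 2.

Derivation:
t=0: [269, 188, 147, 188, 289, 188]
t=1: [259, 280, 258, 273, 260, 260]
t=2: [233, 229, 229, 228, 235, 228]
t=3: [274, 275, 274, 275, 274, 274]
t=4: [216, 216, 216, 216, 216, 216]
t=5: [286, 286, 286, 286, 286, 286]
t=6: [194, 194, 194, 194, 194, 194]
t=7: [296, 296, 296, 296, 296, 296]
t=8: [174, 174, 174, 174, 174, 174]
t=9: [298, 298, 298, 298, 298, 298]
t=10: [170, 170, 170, 170, 170, 170]
t=11: [297, 297, 297, 297, 297, 297]
t=12: [172, 172, 172, 172, 172, 172]
t=13: [297, 297, 297, 297, 297, 297]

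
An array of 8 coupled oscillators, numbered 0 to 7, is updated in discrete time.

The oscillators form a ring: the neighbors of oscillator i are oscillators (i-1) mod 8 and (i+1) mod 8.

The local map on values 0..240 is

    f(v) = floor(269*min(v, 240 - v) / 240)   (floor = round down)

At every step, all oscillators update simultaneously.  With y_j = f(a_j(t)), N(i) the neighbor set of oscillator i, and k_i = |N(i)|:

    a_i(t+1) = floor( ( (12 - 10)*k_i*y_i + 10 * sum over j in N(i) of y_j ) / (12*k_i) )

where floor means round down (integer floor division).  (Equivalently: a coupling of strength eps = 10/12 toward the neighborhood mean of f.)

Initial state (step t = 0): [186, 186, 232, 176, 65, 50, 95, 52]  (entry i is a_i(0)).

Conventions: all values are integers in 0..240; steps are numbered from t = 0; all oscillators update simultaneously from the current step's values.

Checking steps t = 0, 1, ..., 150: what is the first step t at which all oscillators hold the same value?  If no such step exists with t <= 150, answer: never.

Answer: never
Key observation: The state at step 20 reappears at step 22 — the system is in a cycle of period 2 from step 20 on.  No step 0..22 is synchronized, and the cycle repeats forever, so no step up to 150 (or ever) has all oscillators equal.

Derivation:
t=0: [186, 186, 232, 176, 65, 50, 95, 52]  (not all equal)
t=1: [59, 38, 55, 45, 64, 83, 65, 78]  (not all equal)
t=2: [64, 59, 48, 63, 71, 75, 87, 72]  (not all equal)
t=3: [72, 62, 65, 66, 77, 87, 84, 83]  (not all equal)
t=4: [80, 74, 71, 78, 85, 91, 94, 88]  (not all equal)
t=5: [89, 83, 83, 87, 94, 100, 100, 97]  (not all equal)
t=6: [100, 95, 94, 98, 104, 109, 110, 105]  (not all equal)
t=7: [111, 108, 107, 110, 115, 119, 120, 117]  (not all equal)
t=8: [125, 121, 121, 123, 128, 131, 132, 129]  (not all equal)
t=9: [128, 130, 132, 129, 126, 122, 122, 124]  (not all equal)
t=10: [126, 123, 123, 124, 127, 129, 131, 128]  (not all equal)
t=11: [127, 129, 130, 128, 126, 124, 124, 124]  (not all equal)
t=12: [126, 124, 124, 125, 127, 128, 130, 128]  (not all equal)
t=13: [127, 128, 129, 128, 126, 124, 124, 125]  (not all equal)
t=14: [126, 125, 124, 125, 127, 128, 129, 128]  (not all equal)
t=15: [126, 128, 128, 128, 126, 125, 124, 125]  (not all equal)
t=16: [126, 125, 125, 125, 126, 128, 128, 128]  (not all equal)
t=17: [126, 127, 128, 127, 126, 125, 125, 125]  (not all equal)
t=18: [127, 126, 125, 126, 127, 127, 128, 127]  (not all equal)
t=19: [126, 127, 127, 127, 126, 125, 125, 125]  (not all equal)
t=20: [127, 126, 126, 126, 127, 127, 128, 127]  (not all equal)
t=21: [126, 126, 127, 126, 126, 125, 125, 125]  (not all equal)
t=22: [127, 126, 126, 126, 127, 127, 128, 127]  (not all equal)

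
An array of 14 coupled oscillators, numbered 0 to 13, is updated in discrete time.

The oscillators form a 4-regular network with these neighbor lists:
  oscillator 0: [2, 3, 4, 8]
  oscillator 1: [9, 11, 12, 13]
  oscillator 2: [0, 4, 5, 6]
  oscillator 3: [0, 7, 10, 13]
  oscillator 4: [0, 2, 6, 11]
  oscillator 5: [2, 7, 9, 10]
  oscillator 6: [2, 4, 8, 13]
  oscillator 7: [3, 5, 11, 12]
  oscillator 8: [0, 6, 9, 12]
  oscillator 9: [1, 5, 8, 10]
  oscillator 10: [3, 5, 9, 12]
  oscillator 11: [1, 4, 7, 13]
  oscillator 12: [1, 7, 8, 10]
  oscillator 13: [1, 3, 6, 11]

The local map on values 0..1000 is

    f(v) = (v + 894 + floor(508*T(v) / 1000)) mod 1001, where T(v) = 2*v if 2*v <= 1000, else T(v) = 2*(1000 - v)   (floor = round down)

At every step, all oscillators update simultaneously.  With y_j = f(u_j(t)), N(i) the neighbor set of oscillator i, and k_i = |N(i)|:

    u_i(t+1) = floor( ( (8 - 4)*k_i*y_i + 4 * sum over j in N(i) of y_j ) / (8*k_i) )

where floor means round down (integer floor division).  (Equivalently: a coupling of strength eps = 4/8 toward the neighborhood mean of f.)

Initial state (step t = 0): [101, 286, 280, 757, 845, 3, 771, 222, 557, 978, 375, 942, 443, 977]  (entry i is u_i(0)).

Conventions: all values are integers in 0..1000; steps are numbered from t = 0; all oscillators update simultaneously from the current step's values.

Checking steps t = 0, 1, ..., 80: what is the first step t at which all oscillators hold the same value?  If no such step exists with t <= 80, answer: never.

Answer: 3
Key observation: Synchronization is absorbing here: once all oscillators are equal they stay equal, and step 3 is the first all-equal step.

Derivation:
t=0: [101, 286, 280, 757, 845, 3, 771, 222, 557, 978, 375, 942, 443, 977]  (not all equal)
t=1: [441, 667, 576, 695, 740, 742, 841, 604, 783, 811, 758, 771, 687, 840]  (not all equal)
t=2: [839, 897, 883, 882, 882, 897, 895, 898, 881, 896, 896, 896, 897, 895]  (not all equal)
t=3: [894, 894, 894, 894, 894, 894, 894, 894, 894, 894, 894, 894, 894, 894]  (all equal)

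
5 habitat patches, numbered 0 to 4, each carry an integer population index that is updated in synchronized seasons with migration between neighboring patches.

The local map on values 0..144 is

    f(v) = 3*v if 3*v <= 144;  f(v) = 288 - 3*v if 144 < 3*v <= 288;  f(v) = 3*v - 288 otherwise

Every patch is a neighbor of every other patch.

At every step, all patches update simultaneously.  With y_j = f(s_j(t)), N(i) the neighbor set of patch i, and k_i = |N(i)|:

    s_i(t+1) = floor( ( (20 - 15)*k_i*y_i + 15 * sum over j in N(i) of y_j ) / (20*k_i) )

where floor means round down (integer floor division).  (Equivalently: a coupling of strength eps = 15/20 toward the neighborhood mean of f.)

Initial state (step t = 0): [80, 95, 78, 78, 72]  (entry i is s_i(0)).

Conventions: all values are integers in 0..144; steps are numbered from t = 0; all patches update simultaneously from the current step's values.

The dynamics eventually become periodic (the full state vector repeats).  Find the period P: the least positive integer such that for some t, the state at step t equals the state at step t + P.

Answer: 1
Key observation: The state at step 4, [72, 72, 72, 72, 72], reappears at step 5 — and no state repeats earlier — so the cycle the system enters has period 1.

Derivation:
t=0: [80, 95, 78, 78, 72]
t=1: [46, 43, 46, 46, 47]
t=2: [136, 136, 136, 136, 137]
t=3: [120, 120, 120, 120, 120]
t=4: [72, 72, 72, 72, 72]
t=5: [72, 72, 72, 72, 72]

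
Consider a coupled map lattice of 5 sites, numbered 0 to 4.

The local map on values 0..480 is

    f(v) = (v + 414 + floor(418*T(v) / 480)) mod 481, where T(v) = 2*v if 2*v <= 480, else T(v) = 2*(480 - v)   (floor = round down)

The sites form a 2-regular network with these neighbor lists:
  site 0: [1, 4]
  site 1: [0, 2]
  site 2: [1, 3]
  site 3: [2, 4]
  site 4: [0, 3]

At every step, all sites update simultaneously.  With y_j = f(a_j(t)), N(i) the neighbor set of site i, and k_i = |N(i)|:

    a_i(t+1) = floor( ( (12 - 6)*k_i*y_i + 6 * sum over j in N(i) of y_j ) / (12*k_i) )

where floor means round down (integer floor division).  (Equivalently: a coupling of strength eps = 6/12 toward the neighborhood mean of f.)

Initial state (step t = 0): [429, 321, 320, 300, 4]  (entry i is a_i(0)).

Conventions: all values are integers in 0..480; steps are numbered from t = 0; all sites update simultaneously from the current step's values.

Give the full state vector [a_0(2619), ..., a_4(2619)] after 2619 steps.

Answer: [441, 441, 441, 441, 441]
Key observation: The state at step 27, [441, 441, 441, 441, 441], reappears at step 28: the system is in a cycle of period 1 from step 27 on.  Therefore the state at step 2619 equals the state at step 27 + ((2619 - 27) mod 1) = 27, which is [441, 441, 441, 441, 441].

Derivation:
t=0: [429, 321, 320, 300, 4]
t=1: [343, 149, 53, 151, 340]
t=2: [110, 198, 210, 201, 112]
t=3: [295, 302, 133, 68, 179]
t=4: [156, 123, 194, 239, 258]
t=5: [271, 341, 326, 193, 164]
t=6: [147, 50, 147, 338, 328]
t=7: [196, 203, 194, 113, 115]
t=8: [299, 237, 294, 299, 302]
t=9: [74, 84, 76, 66, 65]
t=10: [136, 150, 139, 119, 117]
t=11: [301, 326, 307, 271, 267]
t=12: [65, 54, 63, 80, 82]
t=13: [115, 94, 110, 141, 144]
t=14: [253, 215, 244, 299, 305]
t=15: [75, 72, 80, 75, 72]
t=16: [134, 137, 143, 139, 134]
t=17: [302, 310, 318, 313, 303]
t=18: [62, 58, 54, 56, 61]
t=19: [99, 91, 85, 88, 97]
t=20: [197, 183, 172, 178, 193]
t=21: [460, 436, 415, 427, 454]
t=22: [432, 444, 454, 449, 435]
t=23: [445, 439, 434, 437, 443]
t=24: [439, 442, 445, 443, 440]
t=25: [442, 440, 439, 440, 441]
t=26: [441, 442, 442, 442, 441]
t=27: [441, 441, 441, 441, 441]
t=28: [441, 441, 441, 441, 441]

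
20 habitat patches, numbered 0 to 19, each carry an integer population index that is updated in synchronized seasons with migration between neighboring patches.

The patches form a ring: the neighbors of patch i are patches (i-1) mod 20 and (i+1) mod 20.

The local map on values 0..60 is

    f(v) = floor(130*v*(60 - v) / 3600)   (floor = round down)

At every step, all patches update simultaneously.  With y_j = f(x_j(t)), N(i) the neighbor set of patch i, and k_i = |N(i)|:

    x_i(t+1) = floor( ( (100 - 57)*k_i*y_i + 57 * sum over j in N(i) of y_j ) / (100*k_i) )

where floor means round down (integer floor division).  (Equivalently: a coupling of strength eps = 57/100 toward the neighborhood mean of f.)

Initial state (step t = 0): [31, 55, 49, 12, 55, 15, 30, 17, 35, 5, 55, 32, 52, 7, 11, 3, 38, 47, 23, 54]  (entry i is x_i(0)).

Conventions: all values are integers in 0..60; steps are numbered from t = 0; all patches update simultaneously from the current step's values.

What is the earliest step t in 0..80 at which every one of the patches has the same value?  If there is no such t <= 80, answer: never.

Simulating step by step:
t=0: [31, 55, 49, 12, 55, 15, 30, 17, 35, 5, 55, 32, 52, 7, 11, 3, 38, 47, 23, 54]  (not all equal)
t=1: [19, 18, 16, 16, 16, 22, 28, 29, 23, 15, 15, 20, 19, 15, 13, 16, 20, 26, 22, 22]  (not all equal)
t=2: [28, 26, 25, 25, 26, 29, 31, 31, 28, 25, 25, 26, 26, 24, 23, 25, 28, 29, 30, 29]  (not all equal)
t=3: [31, 31, 31, 31, 31, 31, 32, 32, 31, 31, 31, 31, 31, 30, 30, 31, 31, 32, 32, 32]  (not all equal)
t=4: [32, 32, 32, 32, 32, 32, 32, 32, 32, 32, 32, 32, 32, 32, 32, 32, 32, 32, 32, 32]  (all equal)

Answer: 4
Key observation: Synchronization is absorbing here: once all patches are equal they stay equal, and step 4 is the first all-equal step.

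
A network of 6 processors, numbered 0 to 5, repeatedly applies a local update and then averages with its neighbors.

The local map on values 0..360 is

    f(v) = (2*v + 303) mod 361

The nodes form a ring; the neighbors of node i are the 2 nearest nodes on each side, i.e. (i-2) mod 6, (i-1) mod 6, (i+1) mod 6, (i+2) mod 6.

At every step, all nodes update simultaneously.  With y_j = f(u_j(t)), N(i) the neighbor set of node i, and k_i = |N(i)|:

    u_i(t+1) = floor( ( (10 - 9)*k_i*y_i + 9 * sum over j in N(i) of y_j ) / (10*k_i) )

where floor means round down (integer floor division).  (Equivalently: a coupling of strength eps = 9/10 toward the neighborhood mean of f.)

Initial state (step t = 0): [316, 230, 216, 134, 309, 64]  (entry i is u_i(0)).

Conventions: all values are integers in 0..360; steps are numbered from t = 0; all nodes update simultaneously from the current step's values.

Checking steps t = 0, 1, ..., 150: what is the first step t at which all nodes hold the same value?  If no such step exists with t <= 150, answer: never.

Answer: 24
Key observation: Synchronization is absorbing here: once all nodes are equal they stay equal, and step 24 is the first all-equal step.

Derivation:
t=0: [316, 230, 216, 134, 309, 64]  (not all equal)
t=1: [93, 117, 150, 93, 133, 156]  (not all equal)
t=2: [210, 186, 168, 210, 190, 169]  (not all equal)
t=3: [268, 157, 171, 268, 158, 171]  (not all equal)
t=4: [255, 206, 196, 255, 206, 196]  (not all equal)
t=5: [318, 226, 233, 318, 226, 233]  (not all equal)
t=6: [57, 122, 117, 57, 122, 117]  (not all equal)
t=7: [168, 123, 126, 168, 123, 126]  (not all equal)
t=8: [199, 231, 229, 199, 231, 229]  (not all equal)
t=9: [70, 174, 176, 70, 174, 176]  (not all equal)
t=10: [271, 198, 196, 271, 198, 196]  (not all equal)
t=11: [314, 239, 240, 314, 239, 240]  (not all equal)
t=12: [74, 127, 126, 74, 127, 126]  (not all equal)
t=13: [184, 147, 148, 184, 147, 148]  (not all equal)
t=14: [244, 270, 269, 244, 270, 269]  (not all equal)
t=15: [114, 96, 97, 114, 96, 97]  (not all equal)
t=16: [138, 151, 150, 138, 151, 150]  (not all equal)
t=17: [240, 231, 232, 240, 231, 232]  (not all equal)
t=18: [45, 52, 51, 45, 52, 51]  (not all equal)
t=19: [43, 38, 39, 43, 38, 39]  (not all equal)
t=20: [19, 23, 22, 19, 23, 22]  (not all equal)
t=21: [347, 344, 345, 347, 344, 345]  (not all equal)
t=22: [270, 272, 271, 270, 272, 271]  (not all equal)
t=23: [123, 122, 123, 123, 122, 123]  (not all equal)
t=24: [187, 187, 187, 187, 187, 187]  (all equal)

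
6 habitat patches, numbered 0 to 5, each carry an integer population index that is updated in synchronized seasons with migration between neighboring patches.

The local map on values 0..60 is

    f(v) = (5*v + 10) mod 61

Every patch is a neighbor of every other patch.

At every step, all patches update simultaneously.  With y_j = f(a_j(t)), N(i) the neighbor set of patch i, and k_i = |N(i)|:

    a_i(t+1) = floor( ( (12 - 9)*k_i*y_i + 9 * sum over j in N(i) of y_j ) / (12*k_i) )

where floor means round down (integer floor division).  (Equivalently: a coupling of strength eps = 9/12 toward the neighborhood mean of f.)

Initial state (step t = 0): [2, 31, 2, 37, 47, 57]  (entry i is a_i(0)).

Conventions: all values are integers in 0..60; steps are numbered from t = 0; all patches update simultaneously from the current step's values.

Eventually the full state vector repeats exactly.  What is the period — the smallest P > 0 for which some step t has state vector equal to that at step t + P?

Simulating step by step:
t=0: [2, 31, 2, 37, 47, 57]
t=1: [24, 26, 24, 23, 22, 27]
t=2: [18, 19, 18, 18, 23, 20]
t=3: [35, 36, 35, 35, 32, 36]
t=4: [10, 10, 10, 10, 15, 10]
t=5: [54, 54, 54, 54, 51, 54]
t=6: [33, 33, 33, 33, 32, 33]
t=7: [52, 52, 52, 52, 51, 52]
t=8: [25, 25, 25, 25, 24, 25]
t=9: [12, 12, 12, 12, 11, 12]
t=10: [8, 8, 8, 8, 7, 8]
t=11: [49, 49, 49, 49, 48, 49]
t=12: [10, 10, 10, 10, 9, 10]
t=13: [59, 59, 59, 59, 58, 59]
t=14: [8, 8, 8, 8, 14, 8]
t=15: [45, 45, 45, 45, 42, 45]
t=16: [49, 49, 49, 49, 48, 49]

Answer: 5
Key observation: The state at step 11, [49, 49, 49, 49, 48, 49], reappears at step 16 — and no state repeats earlier — so the cycle the system enters has period 5.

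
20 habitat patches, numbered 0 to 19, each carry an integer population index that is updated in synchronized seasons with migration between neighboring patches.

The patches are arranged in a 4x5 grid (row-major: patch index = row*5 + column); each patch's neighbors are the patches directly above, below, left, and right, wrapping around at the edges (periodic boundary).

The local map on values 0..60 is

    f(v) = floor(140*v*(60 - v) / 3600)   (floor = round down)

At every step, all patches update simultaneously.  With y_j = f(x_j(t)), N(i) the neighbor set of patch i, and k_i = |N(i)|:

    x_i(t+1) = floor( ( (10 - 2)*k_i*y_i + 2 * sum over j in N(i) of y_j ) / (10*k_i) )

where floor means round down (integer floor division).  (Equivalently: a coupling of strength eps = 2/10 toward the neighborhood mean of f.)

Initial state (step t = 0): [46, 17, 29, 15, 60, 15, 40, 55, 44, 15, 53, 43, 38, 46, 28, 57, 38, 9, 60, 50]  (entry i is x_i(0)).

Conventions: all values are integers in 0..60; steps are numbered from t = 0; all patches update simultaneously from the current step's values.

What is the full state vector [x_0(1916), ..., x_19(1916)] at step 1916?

Answer: [34, 34, 34, 34, 34, 34, 34, 34, 34, 34, 34, 34, 34, 34, 34, 34, 34, 34, 34, 34]
Key observation: The state at step 5, [34, 34, 34, 34, 34, 34, 34, 34, 34, 34, 34, 34, 34, 34, 34, 34, 34, 34, 34, 34], reappears at step 6: the system is in a cycle of period 1 from step 5 on.  Therefore the state at step 1916 equals the state at step 5 + ((1916 - 5) mod 1) = 5, which is [34, 34, 34, 34, 34, 34, 34, 34, 34, 34, 34, 34, 34, 34, 34, 34, 34, 34, 34, 34].

Derivation:
t=0: [46, 17, 29, 15, 60, 15, 40, 55, 44, 15, 53, 43, 38, 46, 28, 57, 38, 9, 60, 50]
t=1: [23, 28, 31, 23, 4, 25, 29, 14, 25, 25, 15, 27, 29, 24, 31, 9, 29, 18, 4, 17]
t=2: [31, 33, 33, 30, 12, 33, 33, 26, 33, 32, 26, 33, 33, 31, 33, 19, 32, 28, 12, 25]
t=3: [33, 34, 34, 33, 24, 34, 34, 34, 34, 33, 33, 34, 34, 33, 34, 30, 33, 33, 24, 32]
t=4: [34, 34, 34, 33, 33, 34, 34, 34, 34, 33, 34, 34, 34, 33, 34, 34, 34, 33, 33, 33]
t=5: [34, 34, 34, 34, 34, 34, 34, 34, 34, 34, 34, 34, 34, 34, 34, 34, 34, 34, 34, 34]
t=6: [34, 34, 34, 34, 34, 34, 34, 34, 34, 34, 34, 34, 34, 34, 34, 34, 34, 34, 34, 34]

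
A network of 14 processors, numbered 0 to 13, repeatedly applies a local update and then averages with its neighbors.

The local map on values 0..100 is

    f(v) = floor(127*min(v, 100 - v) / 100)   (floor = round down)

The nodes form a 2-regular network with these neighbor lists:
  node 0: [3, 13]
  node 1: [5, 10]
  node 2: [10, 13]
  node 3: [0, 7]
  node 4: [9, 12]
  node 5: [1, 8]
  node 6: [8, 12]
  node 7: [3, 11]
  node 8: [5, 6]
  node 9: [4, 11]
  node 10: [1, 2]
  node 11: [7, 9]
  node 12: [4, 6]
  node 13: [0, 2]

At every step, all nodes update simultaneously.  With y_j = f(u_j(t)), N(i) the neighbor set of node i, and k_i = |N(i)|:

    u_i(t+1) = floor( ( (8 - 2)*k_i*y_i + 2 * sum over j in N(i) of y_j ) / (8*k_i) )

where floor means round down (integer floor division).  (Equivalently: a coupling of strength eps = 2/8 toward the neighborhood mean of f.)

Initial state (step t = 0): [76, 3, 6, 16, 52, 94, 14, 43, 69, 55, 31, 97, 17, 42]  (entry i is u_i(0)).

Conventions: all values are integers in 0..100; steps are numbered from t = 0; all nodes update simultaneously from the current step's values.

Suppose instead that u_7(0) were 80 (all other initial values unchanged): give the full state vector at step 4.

Answer: [57, 26, 47, 45, 57, 28, 46, 38, 44, 58, 42, 41, 52, 56]
Key observation: This trace re-runs the system from the modified initial state.

Derivation:
t=0: [76, 3, 6, 16, 52, 94, 14, 80, 69, 55, 31, 97, 17, 42]
t=1: [31, 8, 16, 21, 54, 10, 20, 21, 32, 50, 30, 12, 25, 44]
t=2: [39, 13, 26, 27, 55, 15, 27, 24, 34, 56, 32, 22, 33, 48]
t=3: [48, 19, 37, 35, 54, 21, 36, 30, 38, 51, 36, 30, 42, 55]
t=4: [57, 26, 47, 45, 57, 28, 46, 38, 44, 58, 42, 41, 52, 56]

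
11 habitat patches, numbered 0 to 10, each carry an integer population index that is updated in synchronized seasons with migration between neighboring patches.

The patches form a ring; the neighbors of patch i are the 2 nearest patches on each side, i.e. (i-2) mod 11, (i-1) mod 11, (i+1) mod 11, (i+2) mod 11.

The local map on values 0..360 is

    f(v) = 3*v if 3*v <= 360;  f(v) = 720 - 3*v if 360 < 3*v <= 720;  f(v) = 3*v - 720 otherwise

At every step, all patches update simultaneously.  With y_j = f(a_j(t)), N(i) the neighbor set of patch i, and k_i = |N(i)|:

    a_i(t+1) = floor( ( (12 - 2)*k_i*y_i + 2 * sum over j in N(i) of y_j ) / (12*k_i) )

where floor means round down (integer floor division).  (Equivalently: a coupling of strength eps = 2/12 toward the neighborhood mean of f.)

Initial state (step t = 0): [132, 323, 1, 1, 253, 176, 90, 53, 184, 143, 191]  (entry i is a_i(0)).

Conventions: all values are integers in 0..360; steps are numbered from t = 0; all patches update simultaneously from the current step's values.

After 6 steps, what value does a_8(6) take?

Answer: a_8(6) = 227

Derivation:
t=0: [132, 323, 1, 1, 253, 176, 90, 53, 184, 143, 191]
t=1: [298, 227, 28, 22, 52, 179, 248, 170, 176, 275, 165]
t=2: [163, 55, 88, 74, 144, 171, 50, 196, 183, 120, 208]
t=3: [229, 171, 257, 223, 275, 205, 158, 147, 173, 326, 118]
t=4: [63, 192, 59, 62, 106, 115, 233, 266, 214, 251, 324]
t=5: [182, 153, 182, 196, 295, 312, 51, 84, 81, 52, 228]
t=6: [171, 239, 175, 144, 165, 209, 164, 242, 227, 159, 64]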